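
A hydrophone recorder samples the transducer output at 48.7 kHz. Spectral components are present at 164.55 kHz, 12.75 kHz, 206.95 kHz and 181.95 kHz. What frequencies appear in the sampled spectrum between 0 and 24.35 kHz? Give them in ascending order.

fs/2 = 24.35 kHz.
164.55 kHz mod fs = 18.45 kHz.
18.45 kHz ≤ fs/2 = 24.35 kHz, appears at 18.45 kHz.
12.75 kHz ≤ fs/2 = 24.35 kHz, passes unchanged.
206.95 kHz mod fs = 12.15 kHz.
12.15 kHz ≤ fs/2 = 24.35 kHz, appears at 12.15 kHz.
181.95 kHz mod fs = 35.85 kHz.
35.85 kHz > fs/2 = 24.35 kHz, folds to fs − 35.85 kHz = 12.85 kHz.
Distinct values: {12.15 kHz, 12.75 kHz, 12.85 kHz, 18.45 kHz}.

12.15 kHz, 12.75 kHz, 12.85 kHz, 18.45 kHz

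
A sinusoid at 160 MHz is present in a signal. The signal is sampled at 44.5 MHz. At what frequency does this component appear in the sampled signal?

18 MHz

160 MHz mod fs = 26.5 MHz.
26.5 MHz > fs/2 = 22.25 MHz, folds to fs − 26.5 MHz = 18 MHz.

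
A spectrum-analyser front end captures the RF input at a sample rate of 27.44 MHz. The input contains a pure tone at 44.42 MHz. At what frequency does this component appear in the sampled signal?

10.46 MHz

44.42 MHz mod fs = 16.98 MHz.
16.98 MHz > fs/2 = 13.72 MHz, folds to fs − 16.98 MHz = 10.46 MHz.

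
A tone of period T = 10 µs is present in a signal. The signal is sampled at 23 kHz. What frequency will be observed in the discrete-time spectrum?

T = 10 µs → f = 1/T = 100 kHz.
100 kHz mod fs = 8 kHz.
8 kHz ≤ fs/2 = 11.5 kHz, appears at 8 kHz.

8 kHz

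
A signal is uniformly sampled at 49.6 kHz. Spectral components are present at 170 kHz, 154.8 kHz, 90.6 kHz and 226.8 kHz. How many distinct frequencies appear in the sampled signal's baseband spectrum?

3

fs/2 = 24.8 kHz.
170 kHz mod fs = 21.2 kHz.
21.2 kHz ≤ fs/2 = 24.8 kHz, appears at 21.2 kHz.
154.8 kHz mod fs = 6 kHz.
6 kHz ≤ fs/2 = 24.8 kHz, appears at 6 kHz.
90.6 kHz mod fs = 41 kHz.
41 kHz > fs/2 = 24.8 kHz, folds to fs − 41 kHz = 8.6 kHz.
226.8 kHz mod fs = 28.4 kHz.
28.4 kHz > fs/2 = 24.8 kHz, folds to fs − 28.4 kHz = 21.2 kHz.
Distinct values: {6 kHz, 8.6 kHz, 21.2 kHz} → 3.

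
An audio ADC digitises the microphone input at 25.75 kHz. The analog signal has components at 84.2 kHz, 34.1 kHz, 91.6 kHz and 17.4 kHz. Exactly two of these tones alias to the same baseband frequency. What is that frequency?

8.35 kHz

fs/2 = 12.875 kHz.
84.2 kHz mod fs = 6.95 kHz.
6.95 kHz ≤ fs/2 = 12.875 kHz, appears at 6.95 kHz.
34.1 kHz mod fs = 8.35 kHz.
8.35 kHz ≤ fs/2 = 12.875 kHz, appears at 8.35 kHz.
91.6 kHz mod fs = 14.35 kHz.
14.35 kHz > fs/2 = 12.875 kHz, folds to fs − 14.35 kHz = 11.4 kHz.
17.4 kHz > fs/2 = 12.875 kHz, folds to fs − 17.4 kHz = 8.35 kHz.
17.4 kHz and 34.1 kHz both map to 8.35 kHz.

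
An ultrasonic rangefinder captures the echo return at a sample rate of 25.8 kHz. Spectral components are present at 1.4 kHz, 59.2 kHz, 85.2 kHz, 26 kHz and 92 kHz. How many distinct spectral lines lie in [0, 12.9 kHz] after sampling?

5

fs/2 = 12.9 kHz.
1.4 kHz ≤ fs/2 = 12.9 kHz, passes unchanged.
59.2 kHz mod fs = 7.6 kHz.
7.6 kHz ≤ fs/2 = 12.9 kHz, appears at 7.6 kHz.
85.2 kHz mod fs = 7.8 kHz.
7.8 kHz ≤ fs/2 = 12.9 kHz, appears at 7.8 kHz.
26 kHz mod fs = 0.2 kHz.
0.2 kHz ≤ fs/2 = 12.9 kHz, appears at 0.2 kHz.
92 kHz mod fs = 14.6 kHz.
14.6 kHz > fs/2 = 12.9 kHz, folds to fs − 14.6 kHz = 11.2 kHz.
Distinct values: {0.2 kHz, 1.4 kHz, 7.6 kHz, 7.8 kHz, 11.2 kHz} → 5.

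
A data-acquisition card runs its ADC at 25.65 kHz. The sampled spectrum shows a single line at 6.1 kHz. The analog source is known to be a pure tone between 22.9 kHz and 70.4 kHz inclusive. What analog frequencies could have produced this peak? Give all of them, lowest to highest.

31.75 kHz, 45.2 kHz, 57.4 kHz

Frequencies that alias to 6.1 kHz are k·fs ± 6.1 kHz for integer k ≥ 0.
k=0: 6.1 kHz.
k=1: 19.55 kHz, 31.75 kHz.
k=2: 45.2 kHz, 57.4 kHz.
k=3: 70.85 kHz, 83.05 kHz.
Within [22.9 kHz, 70.4 kHz]: 31.75 kHz, 45.2 kHz, 57.4 kHz.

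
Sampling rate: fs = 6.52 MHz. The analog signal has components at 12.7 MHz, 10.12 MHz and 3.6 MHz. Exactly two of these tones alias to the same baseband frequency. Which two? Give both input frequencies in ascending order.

3.6 MHz, 10.12 MHz

fs/2 = 3.26 MHz.
12.7 MHz mod fs = 6.18 MHz.
6.18 MHz > fs/2 = 3.26 MHz, folds to fs − 6.18 MHz = 0.34 MHz.
10.12 MHz mod fs = 3.6 MHz.
3.6 MHz > fs/2 = 3.26 MHz, folds to fs − 3.6 MHz = 2.92 MHz.
3.6 MHz > fs/2 = 3.26 MHz, folds to fs − 3.6 MHz = 2.92 MHz.
3.6 MHz and 10.12 MHz both map to 2.92 MHz.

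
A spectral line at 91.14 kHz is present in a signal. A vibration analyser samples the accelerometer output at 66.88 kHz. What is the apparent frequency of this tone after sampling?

24.26 kHz

91.14 kHz mod fs = 24.26 kHz.
24.26 kHz ≤ fs/2 = 33.44 kHz, appears at 24.26 kHz.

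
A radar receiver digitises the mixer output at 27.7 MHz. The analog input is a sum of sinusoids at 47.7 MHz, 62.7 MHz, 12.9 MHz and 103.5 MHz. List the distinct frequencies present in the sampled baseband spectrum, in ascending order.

fs/2 = 13.85 MHz.
47.7 MHz mod fs = 20 MHz.
20 MHz > fs/2 = 13.85 MHz, folds to fs − 20 MHz = 7.7 MHz.
62.7 MHz mod fs = 7.3 MHz.
7.3 MHz ≤ fs/2 = 13.85 MHz, appears at 7.3 MHz.
12.9 MHz ≤ fs/2 = 13.85 MHz, passes unchanged.
103.5 MHz mod fs = 20.4 MHz.
20.4 MHz > fs/2 = 13.85 MHz, folds to fs − 20.4 MHz = 7.3 MHz.
Distinct values: {7.3 MHz, 7.7 MHz, 12.9 MHz}.

7.3 MHz, 7.7 MHz, 12.9 MHz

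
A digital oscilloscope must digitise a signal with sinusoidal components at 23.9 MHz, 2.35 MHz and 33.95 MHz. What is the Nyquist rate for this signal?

67.9 MHz

Highest-frequency component: 33.95 MHz.
Nyquist rate = 2 × 33.95 MHz = 67.9 MHz.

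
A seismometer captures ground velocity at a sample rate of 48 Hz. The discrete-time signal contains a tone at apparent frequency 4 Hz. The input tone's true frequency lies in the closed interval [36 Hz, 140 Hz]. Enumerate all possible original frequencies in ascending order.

44 Hz, 52 Hz, 92 Hz, 100 Hz, 140 Hz

Frequencies that alias to 4 Hz are k·fs ± 4 Hz for integer k ≥ 0.
k=0: 4 Hz.
k=1: 44 Hz, 52 Hz.
k=2: 92 Hz, 100 Hz.
k=3: 140 Hz, 148 Hz.
k=4: 188 Hz, 196 Hz.
Within [36 Hz, 140 Hz]: 44 Hz, 52 Hz, 92 Hz, 100 Hz, 140 Hz.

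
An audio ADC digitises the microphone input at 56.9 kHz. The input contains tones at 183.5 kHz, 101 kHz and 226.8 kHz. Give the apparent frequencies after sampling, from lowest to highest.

fs/2 = 28.45 kHz.
183.5 kHz mod fs = 12.8 kHz.
12.8 kHz ≤ fs/2 = 28.45 kHz, appears at 12.8 kHz.
101 kHz mod fs = 44.1 kHz.
44.1 kHz > fs/2 = 28.45 kHz, folds to fs − 44.1 kHz = 12.8 kHz.
226.8 kHz mod fs = 56.1 kHz.
56.1 kHz > fs/2 = 28.45 kHz, folds to fs − 56.1 kHz = 0.8 kHz.
Distinct values: {0.8 kHz, 12.8 kHz}.

0.8 kHz, 12.8 kHz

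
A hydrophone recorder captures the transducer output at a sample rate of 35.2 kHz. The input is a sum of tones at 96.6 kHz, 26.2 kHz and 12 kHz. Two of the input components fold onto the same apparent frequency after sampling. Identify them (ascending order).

fs/2 = 17.6 kHz.
96.6 kHz mod fs = 26.2 kHz.
26.2 kHz > fs/2 = 17.6 kHz, folds to fs − 26.2 kHz = 9 kHz.
26.2 kHz > fs/2 = 17.6 kHz, folds to fs − 26.2 kHz = 9 kHz.
12 kHz ≤ fs/2 = 17.6 kHz, passes unchanged.
26.2 kHz and 96.6 kHz both map to 9 kHz.

26.2 kHz, 96.6 kHz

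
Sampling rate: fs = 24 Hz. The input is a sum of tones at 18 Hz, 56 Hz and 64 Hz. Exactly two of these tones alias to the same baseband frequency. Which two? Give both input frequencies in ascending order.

fs/2 = 12 Hz.
18 Hz > fs/2 = 12 Hz, folds to fs − 18 Hz = 6 Hz.
56 Hz mod fs = 8 Hz.
8 Hz ≤ fs/2 = 12 Hz, appears at 8 Hz.
64 Hz mod fs = 16 Hz.
16 Hz > fs/2 = 12 Hz, folds to fs − 16 Hz = 8 Hz.
56 Hz and 64 Hz both map to 8 Hz.

56 Hz, 64 Hz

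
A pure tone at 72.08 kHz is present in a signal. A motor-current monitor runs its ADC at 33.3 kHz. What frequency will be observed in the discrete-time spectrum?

5.48 kHz

72.08 kHz mod fs = 5.48 kHz.
5.48 kHz ≤ fs/2 = 16.65 kHz, appears at 5.48 kHz.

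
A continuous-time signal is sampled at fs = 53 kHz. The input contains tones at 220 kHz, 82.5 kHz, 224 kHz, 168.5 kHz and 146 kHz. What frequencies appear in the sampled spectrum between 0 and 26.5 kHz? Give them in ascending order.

8 kHz, 9.5 kHz, 12 kHz, 13 kHz, 23.5 kHz

fs/2 = 26.5 kHz.
220 kHz mod fs = 8 kHz.
8 kHz ≤ fs/2 = 26.5 kHz, appears at 8 kHz.
82.5 kHz mod fs = 29.5 kHz.
29.5 kHz > fs/2 = 26.5 kHz, folds to fs − 29.5 kHz = 23.5 kHz.
224 kHz mod fs = 12 kHz.
12 kHz ≤ fs/2 = 26.5 kHz, appears at 12 kHz.
168.5 kHz mod fs = 9.5 kHz.
9.5 kHz ≤ fs/2 = 26.5 kHz, appears at 9.5 kHz.
146 kHz mod fs = 40 kHz.
40 kHz > fs/2 = 26.5 kHz, folds to fs − 40 kHz = 13 kHz.
Distinct values: {8 kHz, 9.5 kHz, 12 kHz, 13 kHz, 23.5 kHz}.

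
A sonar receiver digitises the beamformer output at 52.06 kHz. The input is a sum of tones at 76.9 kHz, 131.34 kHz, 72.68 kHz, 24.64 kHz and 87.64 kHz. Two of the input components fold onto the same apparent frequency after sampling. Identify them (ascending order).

76.9 kHz, 131.34 kHz

fs/2 = 26.03 kHz.
76.9 kHz mod fs = 24.84 kHz.
24.84 kHz ≤ fs/2 = 26.03 kHz, appears at 24.84 kHz.
131.34 kHz mod fs = 27.22 kHz.
27.22 kHz > fs/2 = 26.03 kHz, folds to fs − 27.22 kHz = 24.84 kHz.
72.68 kHz mod fs = 20.62 kHz.
20.62 kHz ≤ fs/2 = 26.03 kHz, appears at 20.62 kHz.
24.64 kHz ≤ fs/2 = 26.03 kHz, passes unchanged.
87.64 kHz mod fs = 35.58 kHz.
35.58 kHz > fs/2 = 26.03 kHz, folds to fs − 35.58 kHz = 16.48 kHz.
76.9 kHz and 131.34 kHz both map to 24.84 kHz.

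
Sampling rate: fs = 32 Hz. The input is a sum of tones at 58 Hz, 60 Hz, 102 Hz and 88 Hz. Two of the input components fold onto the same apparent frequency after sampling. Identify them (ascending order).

fs/2 = 16 Hz.
58 Hz mod fs = 26 Hz.
26 Hz > fs/2 = 16 Hz, folds to fs − 26 Hz = 6 Hz.
60 Hz mod fs = 28 Hz.
28 Hz > fs/2 = 16 Hz, folds to fs − 28 Hz = 4 Hz.
102 Hz mod fs = 6 Hz.
6 Hz ≤ fs/2 = 16 Hz, appears at 6 Hz.
88 Hz mod fs = 24 Hz.
24 Hz > fs/2 = 16 Hz, folds to fs − 24 Hz = 8 Hz.
58 Hz and 102 Hz both map to 6 Hz.

58 Hz, 102 Hz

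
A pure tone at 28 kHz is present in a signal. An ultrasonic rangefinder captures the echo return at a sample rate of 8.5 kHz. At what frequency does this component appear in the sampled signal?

28 kHz mod fs = 2.5 kHz.
2.5 kHz ≤ fs/2 = 4.25 kHz, appears at 2.5 kHz.

2.5 kHz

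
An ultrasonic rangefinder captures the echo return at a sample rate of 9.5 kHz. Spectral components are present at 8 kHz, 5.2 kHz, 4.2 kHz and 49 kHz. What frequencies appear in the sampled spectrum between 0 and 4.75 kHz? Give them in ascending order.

fs/2 = 4.75 kHz.
8 kHz > fs/2 = 4.75 kHz, folds to fs − 8 kHz = 1.5 kHz.
5.2 kHz > fs/2 = 4.75 kHz, folds to fs − 5.2 kHz = 4.3 kHz.
4.2 kHz ≤ fs/2 = 4.75 kHz, passes unchanged.
49 kHz mod fs = 1.5 kHz.
1.5 kHz ≤ fs/2 = 4.75 kHz, appears at 1.5 kHz.
Distinct values: {1.5 kHz, 4.2 kHz, 4.3 kHz}.

1.5 kHz, 4.2 kHz, 4.3 kHz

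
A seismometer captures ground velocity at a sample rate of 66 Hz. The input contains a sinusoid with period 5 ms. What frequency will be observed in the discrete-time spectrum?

2 Hz

T = 5 ms → f = 1/T = 200 Hz.
200 Hz mod fs = 2 Hz.
2 Hz ≤ fs/2 = 33 Hz, appears at 2 Hz.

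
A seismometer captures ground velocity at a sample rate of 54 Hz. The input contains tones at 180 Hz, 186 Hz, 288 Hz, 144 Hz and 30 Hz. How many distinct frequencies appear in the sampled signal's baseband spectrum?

2

fs/2 = 27 Hz.
180 Hz mod fs = 18 Hz.
18 Hz ≤ fs/2 = 27 Hz, appears at 18 Hz.
186 Hz mod fs = 24 Hz.
24 Hz ≤ fs/2 = 27 Hz, appears at 24 Hz.
288 Hz mod fs = 18 Hz.
18 Hz ≤ fs/2 = 27 Hz, appears at 18 Hz.
144 Hz mod fs = 36 Hz.
36 Hz > fs/2 = 27 Hz, folds to fs − 36 Hz = 18 Hz.
30 Hz > fs/2 = 27 Hz, folds to fs − 30 Hz = 24 Hz.
Distinct values: {18 Hz, 24 Hz} → 2.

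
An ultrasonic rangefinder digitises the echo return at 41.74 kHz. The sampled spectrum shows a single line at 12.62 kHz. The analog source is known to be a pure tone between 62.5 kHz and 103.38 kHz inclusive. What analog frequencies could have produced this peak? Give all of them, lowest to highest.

70.86 kHz, 96.1 kHz

Frequencies that alias to 12.62 kHz are k·fs ± 12.62 kHz for integer k ≥ 0.
k=0: 12.62 kHz.
k=1: 29.12 kHz, 54.36 kHz.
k=2: 70.86 kHz, 96.1 kHz.
k=3: 112.6 kHz, 137.84 kHz.
Within [62.5 kHz, 103.38 kHz]: 70.86 kHz, 96.1 kHz.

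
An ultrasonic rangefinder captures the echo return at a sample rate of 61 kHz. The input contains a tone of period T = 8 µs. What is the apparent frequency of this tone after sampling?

3 kHz

T = 8 µs → f = 1/T = 125 kHz.
125 kHz mod fs = 3 kHz.
3 kHz ≤ fs/2 = 30.5 kHz, appears at 3 kHz.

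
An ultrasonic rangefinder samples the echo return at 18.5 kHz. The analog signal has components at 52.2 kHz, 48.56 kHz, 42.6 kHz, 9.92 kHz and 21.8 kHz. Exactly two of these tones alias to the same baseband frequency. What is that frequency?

fs/2 = 9.25 kHz.
52.2 kHz mod fs = 15.2 kHz.
15.2 kHz > fs/2 = 9.25 kHz, folds to fs − 15.2 kHz = 3.3 kHz.
48.56 kHz mod fs = 11.56 kHz.
11.56 kHz > fs/2 = 9.25 kHz, folds to fs − 11.56 kHz = 6.94 kHz.
42.6 kHz mod fs = 5.6 kHz.
5.6 kHz ≤ fs/2 = 9.25 kHz, appears at 5.6 kHz.
9.92 kHz > fs/2 = 9.25 kHz, folds to fs − 9.92 kHz = 8.58 kHz.
21.8 kHz mod fs = 3.3 kHz.
3.3 kHz ≤ fs/2 = 9.25 kHz, appears at 3.3 kHz.
21.8 kHz and 52.2 kHz both map to 3.3 kHz.

3.3 kHz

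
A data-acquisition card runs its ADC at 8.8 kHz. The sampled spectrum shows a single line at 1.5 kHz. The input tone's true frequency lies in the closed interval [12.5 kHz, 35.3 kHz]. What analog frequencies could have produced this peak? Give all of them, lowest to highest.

16.1 kHz, 19.1 kHz, 24.9 kHz, 27.9 kHz, 33.7 kHz

Frequencies that alias to 1.5 kHz are k·fs ± 1.5 kHz for integer k ≥ 0.
k=0: 1.5 kHz.
k=1: 7.3 kHz, 10.3 kHz.
k=2: 16.1 kHz, 19.1 kHz.
k=3: 24.9 kHz, 27.9 kHz.
k=4: 33.7 kHz, 36.7 kHz.
k=5: 42.5 kHz, 45.5 kHz.
Within [12.5 kHz, 35.3 kHz]: 16.1 kHz, 19.1 kHz, 24.9 kHz, 27.9 kHz, 33.7 kHz.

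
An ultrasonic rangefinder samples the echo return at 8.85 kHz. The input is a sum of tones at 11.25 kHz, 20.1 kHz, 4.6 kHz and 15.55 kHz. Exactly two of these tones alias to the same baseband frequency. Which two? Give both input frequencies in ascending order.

11.25 kHz, 20.1 kHz

fs/2 = 4.425 kHz.
11.25 kHz mod fs = 2.4 kHz.
2.4 kHz ≤ fs/2 = 4.425 kHz, appears at 2.4 kHz.
20.1 kHz mod fs = 2.4 kHz.
2.4 kHz ≤ fs/2 = 4.425 kHz, appears at 2.4 kHz.
4.6 kHz > fs/2 = 4.425 kHz, folds to fs − 4.6 kHz = 4.25 kHz.
15.55 kHz mod fs = 6.7 kHz.
6.7 kHz > fs/2 = 4.425 kHz, folds to fs − 6.7 kHz = 2.15 kHz.
11.25 kHz and 20.1 kHz both map to 2.4 kHz.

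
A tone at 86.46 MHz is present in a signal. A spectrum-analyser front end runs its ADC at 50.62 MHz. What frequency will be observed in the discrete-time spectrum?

14.78 MHz

86.46 MHz mod fs = 35.84 MHz.
35.84 MHz > fs/2 = 25.31 MHz, folds to fs − 35.84 MHz = 14.78 MHz.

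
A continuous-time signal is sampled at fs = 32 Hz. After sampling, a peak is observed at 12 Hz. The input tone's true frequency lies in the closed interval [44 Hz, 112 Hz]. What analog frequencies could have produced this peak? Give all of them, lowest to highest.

44 Hz, 52 Hz, 76 Hz, 84 Hz, 108 Hz

Frequencies that alias to 12 Hz are k·fs ± 12 Hz for integer k ≥ 0.
k=0: 12 Hz.
k=1: 20 Hz, 44 Hz.
k=2: 52 Hz, 76 Hz.
k=3: 84 Hz, 108 Hz.
k=4: 116 Hz, 140 Hz.
Within [44 Hz, 112 Hz]: 44 Hz, 52 Hz, 76 Hz, 84 Hz, 108 Hz.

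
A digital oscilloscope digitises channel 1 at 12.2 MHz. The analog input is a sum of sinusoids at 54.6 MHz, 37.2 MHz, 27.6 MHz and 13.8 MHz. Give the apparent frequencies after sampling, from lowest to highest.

fs/2 = 6.1 MHz.
54.6 MHz mod fs = 5.8 MHz.
5.8 MHz ≤ fs/2 = 6.1 MHz, appears at 5.8 MHz.
37.2 MHz mod fs = 0.6 MHz.
0.6 MHz ≤ fs/2 = 6.1 MHz, appears at 0.6 MHz.
27.6 MHz mod fs = 3.2 MHz.
3.2 MHz ≤ fs/2 = 6.1 MHz, appears at 3.2 MHz.
13.8 MHz mod fs = 1.6 MHz.
1.6 MHz ≤ fs/2 = 6.1 MHz, appears at 1.6 MHz.
Distinct values: {0.6 MHz, 1.6 MHz, 3.2 MHz, 5.8 MHz}.

0.6 MHz, 1.6 MHz, 3.2 MHz, 5.8 MHz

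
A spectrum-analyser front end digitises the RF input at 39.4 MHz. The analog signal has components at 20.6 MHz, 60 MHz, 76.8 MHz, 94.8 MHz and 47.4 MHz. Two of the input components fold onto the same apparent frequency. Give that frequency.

18.8 MHz

fs/2 = 19.7 MHz.
20.6 MHz > fs/2 = 19.7 MHz, folds to fs − 20.6 MHz = 18.8 MHz.
60 MHz mod fs = 20.6 MHz.
20.6 MHz > fs/2 = 19.7 MHz, folds to fs − 20.6 MHz = 18.8 MHz.
76.8 MHz mod fs = 37.4 MHz.
37.4 MHz > fs/2 = 19.7 MHz, folds to fs − 37.4 MHz = 2 MHz.
94.8 MHz mod fs = 16 MHz.
16 MHz ≤ fs/2 = 19.7 MHz, appears at 16 MHz.
47.4 MHz mod fs = 8 MHz.
8 MHz ≤ fs/2 = 19.7 MHz, appears at 8 MHz.
20.6 MHz and 60 MHz both map to 18.8 MHz.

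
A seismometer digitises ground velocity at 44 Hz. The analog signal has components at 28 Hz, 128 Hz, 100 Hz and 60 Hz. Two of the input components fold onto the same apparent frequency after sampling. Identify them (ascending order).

28 Hz, 60 Hz

fs/2 = 22 Hz.
28 Hz > fs/2 = 22 Hz, folds to fs − 28 Hz = 16 Hz.
128 Hz mod fs = 40 Hz.
40 Hz > fs/2 = 22 Hz, folds to fs − 40 Hz = 4 Hz.
100 Hz mod fs = 12 Hz.
12 Hz ≤ fs/2 = 22 Hz, appears at 12 Hz.
60 Hz mod fs = 16 Hz.
16 Hz ≤ fs/2 = 22 Hz, appears at 16 Hz.
28 Hz and 60 Hz both map to 16 Hz.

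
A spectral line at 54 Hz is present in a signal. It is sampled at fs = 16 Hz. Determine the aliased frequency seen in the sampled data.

54 Hz mod fs = 6 Hz.
6 Hz ≤ fs/2 = 8 Hz, appears at 6 Hz.

6 Hz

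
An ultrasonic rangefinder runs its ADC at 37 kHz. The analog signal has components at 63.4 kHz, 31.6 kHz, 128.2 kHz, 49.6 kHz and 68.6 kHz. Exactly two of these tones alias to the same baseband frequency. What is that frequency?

5.4 kHz

fs/2 = 18.5 kHz.
63.4 kHz mod fs = 26.4 kHz.
26.4 kHz > fs/2 = 18.5 kHz, folds to fs − 26.4 kHz = 10.6 kHz.
31.6 kHz > fs/2 = 18.5 kHz, folds to fs − 31.6 kHz = 5.4 kHz.
128.2 kHz mod fs = 17.2 kHz.
17.2 kHz ≤ fs/2 = 18.5 kHz, appears at 17.2 kHz.
49.6 kHz mod fs = 12.6 kHz.
12.6 kHz ≤ fs/2 = 18.5 kHz, appears at 12.6 kHz.
68.6 kHz mod fs = 31.6 kHz.
31.6 kHz > fs/2 = 18.5 kHz, folds to fs − 31.6 kHz = 5.4 kHz.
31.6 kHz and 68.6 kHz both map to 5.4 kHz.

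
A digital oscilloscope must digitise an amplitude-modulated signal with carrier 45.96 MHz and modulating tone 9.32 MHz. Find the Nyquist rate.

110.56 MHz

AM sidebands sit at fc ± fm = 36.64 MHz and 55.28 MHz.
Highest-frequency component: 55.28 MHz.
Nyquist rate = 2 × 55.28 MHz = 110.56 MHz.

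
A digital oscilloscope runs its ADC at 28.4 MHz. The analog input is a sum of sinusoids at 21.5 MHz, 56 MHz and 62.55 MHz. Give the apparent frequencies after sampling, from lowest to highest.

fs/2 = 14.2 MHz.
21.5 MHz > fs/2 = 14.2 MHz, folds to fs − 21.5 MHz = 6.9 MHz.
56 MHz mod fs = 27.6 MHz.
27.6 MHz > fs/2 = 14.2 MHz, folds to fs − 27.6 MHz = 0.8 MHz.
62.55 MHz mod fs = 5.75 MHz.
5.75 MHz ≤ fs/2 = 14.2 MHz, appears at 5.75 MHz.
Distinct values: {0.8 MHz, 5.75 MHz, 6.9 MHz}.

0.8 MHz, 5.75 MHz, 6.9 MHz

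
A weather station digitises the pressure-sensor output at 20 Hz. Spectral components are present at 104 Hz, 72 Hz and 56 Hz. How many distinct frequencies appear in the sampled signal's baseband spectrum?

2

fs/2 = 10 Hz.
104 Hz mod fs = 4 Hz.
4 Hz ≤ fs/2 = 10 Hz, appears at 4 Hz.
72 Hz mod fs = 12 Hz.
12 Hz > fs/2 = 10 Hz, folds to fs − 12 Hz = 8 Hz.
56 Hz mod fs = 16 Hz.
16 Hz > fs/2 = 10 Hz, folds to fs − 16 Hz = 4 Hz.
Distinct values: {4 Hz, 8 Hz} → 2.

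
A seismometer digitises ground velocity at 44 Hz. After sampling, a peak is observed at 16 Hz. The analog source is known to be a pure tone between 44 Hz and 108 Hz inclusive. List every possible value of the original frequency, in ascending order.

60 Hz, 72 Hz, 104 Hz

Frequencies that alias to 16 Hz are k·fs ± 16 Hz for integer k ≥ 0.
k=0: 16 Hz.
k=1: 28 Hz, 60 Hz.
k=2: 72 Hz, 104 Hz.
k=3: 116 Hz, 148 Hz.
Within [44 Hz, 108 Hz]: 60 Hz, 72 Hz, 104 Hz.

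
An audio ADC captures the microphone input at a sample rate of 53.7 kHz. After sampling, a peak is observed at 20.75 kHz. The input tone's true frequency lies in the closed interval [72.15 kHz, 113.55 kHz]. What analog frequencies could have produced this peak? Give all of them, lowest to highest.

74.45 kHz, 86.65 kHz

Frequencies that alias to 20.75 kHz are k·fs ± 20.75 kHz for integer k ≥ 0.
k=0: 20.75 kHz.
k=1: 32.95 kHz, 74.45 kHz.
k=2: 86.65 kHz, 128.15 kHz.
k=3: 140.35 kHz, 181.85 kHz.
Within [72.15 kHz, 113.55 kHz]: 74.45 kHz, 86.65 kHz.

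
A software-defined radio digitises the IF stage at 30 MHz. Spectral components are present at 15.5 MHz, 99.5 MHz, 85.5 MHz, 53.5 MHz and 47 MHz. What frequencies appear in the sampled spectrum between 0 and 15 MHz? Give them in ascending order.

4.5 MHz, 6.5 MHz, 9.5 MHz, 13 MHz, 14.5 MHz

fs/2 = 15 MHz.
15.5 MHz > fs/2 = 15 MHz, folds to fs − 15.5 MHz = 14.5 MHz.
99.5 MHz mod fs = 9.5 MHz.
9.5 MHz ≤ fs/2 = 15 MHz, appears at 9.5 MHz.
85.5 MHz mod fs = 25.5 MHz.
25.5 MHz > fs/2 = 15 MHz, folds to fs − 25.5 MHz = 4.5 MHz.
53.5 MHz mod fs = 23.5 MHz.
23.5 MHz > fs/2 = 15 MHz, folds to fs − 23.5 MHz = 6.5 MHz.
47 MHz mod fs = 17 MHz.
17 MHz > fs/2 = 15 MHz, folds to fs − 17 MHz = 13 MHz.
Distinct values: {4.5 MHz, 6.5 MHz, 9.5 MHz, 13 MHz, 14.5 MHz}.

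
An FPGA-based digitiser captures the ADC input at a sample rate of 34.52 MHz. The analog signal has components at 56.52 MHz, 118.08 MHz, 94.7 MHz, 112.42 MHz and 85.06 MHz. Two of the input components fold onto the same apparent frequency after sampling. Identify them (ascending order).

fs/2 = 17.26 MHz.
56.52 MHz mod fs = 22 MHz.
22 MHz > fs/2 = 17.26 MHz, folds to fs − 22 MHz = 12.52 MHz.
118.08 MHz mod fs = 14.52 MHz.
14.52 MHz ≤ fs/2 = 17.26 MHz, appears at 14.52 MHz.
94.7 MHz mod fs = 25.66 MHz.
25.66 MHz > fs/2 = 17.26 MHz, folds to fs − 25.66 MHz = 8.86 MHz.
112.42 MHz mod fs = 8.86 MHz.
8.86 MHz ≤ fs/2 = 17.26 MHz, appears at 8.86 MHz.
85.06 MHz mod fs = 16.02 MHz.
16.02 MHz ≤ fs/2 = 17.26 MHz, appears at 16.02 MHz.
94.7 MHz and 112.42 MHz both map to 8.86 MHz.

94.7 MHz, 112.42 MHz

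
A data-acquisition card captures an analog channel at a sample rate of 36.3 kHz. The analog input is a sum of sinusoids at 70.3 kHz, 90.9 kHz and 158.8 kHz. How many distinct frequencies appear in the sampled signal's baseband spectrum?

3

fs/2 = 18.15 kHz.
70.3 kHz mod fs = 34 kHz.
34 kHz > fs/2 = 18.15 kHz, folds to fs − 34 kHz = 2.3 kHz.
90.9 kHz mod fs = 18.3 kHz.
18.3 kHz > fs/2 = 18.15 kHz, folds to fs − 18.3 kHz = 18 kHz.
158.8 kHz mod fs = 13.6 kHz.
13.6 kHz ≤ fs/2 = 18.15 kHz, appears at 13.6 kHz.
Distinct values: {2.3 kHz, 13.6 kHz, 18 kHz} → 3.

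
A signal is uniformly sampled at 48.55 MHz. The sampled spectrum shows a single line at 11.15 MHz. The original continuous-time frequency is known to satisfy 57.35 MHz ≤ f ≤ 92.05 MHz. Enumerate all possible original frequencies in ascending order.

Frequencies that alias to 11.15 MHz are k·fs ± 11.15 MHz for integer k ≥ 0.
k=0: 11.15 MHz.
k=1: 37.4 MHz, 59.7 MHz.
k=2: 85.95 MHz, 108.25 MHz.
k=3: 134.5 MHz, 156.8 MHz.
Within [57.35 MHz, 92.05 MHz]: 59.7 MHz, 85.95 MHz.

59.7 MHz, 85.95 MHz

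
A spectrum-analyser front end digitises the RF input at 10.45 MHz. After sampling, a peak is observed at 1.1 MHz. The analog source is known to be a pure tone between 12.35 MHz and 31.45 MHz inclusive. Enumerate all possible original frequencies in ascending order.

Frequencies that alias to 1.1 MHz are k·fs ± 1.1 MHz for integer k ≥ 0.
k=0: 1.1 MHz.
k=1: 9.35 MHz, 11.55 MHz.
k=2: 19.8 MHz, 22 MHz.
k=3: 30.25 MHz, 32.45 MHz.
k=4: 40.7 MHz, 42.9 MHz.
Within [12.35 MHz, 31.45 MHz]: 19.8 MHz, 22 MHz, 30.25 MHz.

19.8 MHz, 22 MHz, 30.25 MHz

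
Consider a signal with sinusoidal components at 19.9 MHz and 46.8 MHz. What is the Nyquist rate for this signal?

93.6 MHz

Highest-frequency component: 46.8 MHz.
Nyquist rate = 2 × 46.8 MHz = 93.6 MHz.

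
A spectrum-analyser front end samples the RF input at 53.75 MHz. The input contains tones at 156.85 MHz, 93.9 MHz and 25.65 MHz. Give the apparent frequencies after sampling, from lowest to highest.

4.4 MHz, 13.6 MHz, 25.65 MHz

fs/2 = 26.875 MHz.
156.85 MHz mod fs = 49.35 MHz.
49.35 MHz > fs/2 = 26.875 MHz, folds to fs − 49.35 MHz = 4.4 MHz.
93.9 MHz mod fs = 40.15 MHz.
40.15 MHz > fs/2 = 26.875 MHz, folds to fs − 40.15 MHz = 13.6 MHz.
25.65 MHz ≤ fs/2 = 26.875 MHz, passes unchanged.
Distinct values: {4.4 MHz, 13.6 MHz, 25.65 MHz}.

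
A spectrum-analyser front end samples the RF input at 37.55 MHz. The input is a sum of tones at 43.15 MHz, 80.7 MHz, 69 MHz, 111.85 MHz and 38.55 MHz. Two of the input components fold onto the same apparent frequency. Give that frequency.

5.6 MHz

fs/2 = 18.775 MHz.
43.15 MHz mod fs = 5.6 MHz.
5.6 MHz ≤ fs/2 = 18.775 MHz, appears at 5.6 MHz.
80.7 MHz mod fs = 5.6 MHz.
5.6 MHz ≤ fs/2 = 18.775 MHz, appears at 5.6 MHz.
69 MHz mod fs = 31.45 MHz.
31.45 MHz > fs/2 = 18.775 MHz, folds to fs − 31.45 MHz = 6.1 MHz.
111.85 MHz mod fs = 36.75 MHz.
36.75 MHz > fs/2 = 18.775 MHz, folds to fs − 36.75 MHz = 0.8 MHz.
38.55 MHz mod fs = 1 MHz.
1 MHz ≤ fs/2 = 18.775 MHz, appears at 1 MHz.
43.15 MHz and 80.7 MHz both map to 5.6 MHz.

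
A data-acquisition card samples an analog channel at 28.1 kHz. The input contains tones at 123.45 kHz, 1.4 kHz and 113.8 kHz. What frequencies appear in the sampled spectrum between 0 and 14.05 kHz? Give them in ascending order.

fs/2 = 14.05 kHz.
123.45 kHz mod fs = 11.05 kHz.
11.05 kHz ≤ fs/2 = 14.05 kHz, appears at 11.05 kHz.
1.4 kHz ≤ fs/2 = 14.05 kHz, passes unchanged.
113.8 kHz mod fs = 1.4 kHz.
1.4 kHz ≤ fs/2 = 14.05 kHz, appears at 1.4 kHz.
Distinct values: {1.4 kHz, 11.05 kHz}.

1.4 kHz, 11.05 kHz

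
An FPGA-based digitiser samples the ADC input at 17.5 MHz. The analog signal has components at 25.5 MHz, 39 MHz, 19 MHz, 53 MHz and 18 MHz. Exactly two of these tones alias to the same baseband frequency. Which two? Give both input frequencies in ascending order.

18 MHz, 53 MHz

fs/2 = 8.75 MHz.
25.5 MHz mod fs = 8 MHz.
8 MHz ≤ fs/2 = 8.75 MHz, appears at 8 MHz.
39 MHz mod fs = 4 MHz.
4 MHz ≤ fs/2 = 8.75 MHz, appears at 4 MHz.
19 MHz mod fs = 1.5 MHz.
1.5 MHz ≤ fs/2 = 8.75 MHz, appears at 1.5 MHz.
53 MHz mod fs = 0.5 MHz.
0.5 MHz ≤ fs/2 = 8.75 MHz, appears at 0.5 MHz.
18 MHz mod fs = 0.5 MHz.
0.5 MHz ≤ fs/2 = 8.75 MHz, appears at 0.5 MHz.
18 MHz and 53 MHz both map to 0.5 MHz.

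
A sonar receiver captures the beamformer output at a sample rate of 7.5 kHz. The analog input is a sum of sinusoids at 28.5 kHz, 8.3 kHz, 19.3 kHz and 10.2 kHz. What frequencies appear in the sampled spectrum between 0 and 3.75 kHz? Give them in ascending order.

0.8 kHz, 1.5 kHz, 2.7 kHz, 3.2 kHz

fs/2 = 3.75 kHz.
28.5 kHz mod fs = 6 kHz.
6 kHz > fs/2 = 3.75 kHz, folds to fs − 6 kHz = 1.5 kHz.
8.3 kHz mod fs = 0.8 kHz.
0.8 kHz ≤ fs/2 = 3.75 kHz, appears at 0.8 kHz.
19.3 kHz mod fs = 4.3 kHz.
4.3 kHz > fs/2 = 3.75 kHz, folds to fs − 4.3 kHz = 3.2 kHz.
10.2 kHz mod fs = 2.7 kHz.
2.7 kHz ≤ fs/2 = 3.75 kHz, appears at 2.7 kHz.
Distinct values: {0.8 kHz, 1.5 kHz, 2.7 kHz, 3.2 kHz}.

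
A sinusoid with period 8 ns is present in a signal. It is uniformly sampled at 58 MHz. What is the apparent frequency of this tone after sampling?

9 MHz

T = 8 ns → f = 1/T = 125 MHz.
125 MHz mod fs = 9 MHz.
9 MHz ≤ fs/2 = 29 MHz, appears at 9 MHz.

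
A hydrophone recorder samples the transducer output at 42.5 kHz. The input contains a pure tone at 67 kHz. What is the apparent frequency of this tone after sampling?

67 kHz mod fs = 24.5 kHz.
24.5 kHz > fs/2 = 21.25 kHz, folds to fs − 24.5 kHz = 18 kHz.

18 kHz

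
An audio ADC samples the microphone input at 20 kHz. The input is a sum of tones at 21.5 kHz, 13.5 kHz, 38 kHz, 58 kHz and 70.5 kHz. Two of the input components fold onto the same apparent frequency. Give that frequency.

2 kHz

fs/2 = 10 kHz.
21.5 kHz mod fs = 1.5 kHz.
1.5 kHz ≤ fs/2 = 10 kHz, appears at 1.5 kHz.
13.5 kHz > fs/2 = 10 kHz, folds to fs − 13.5 kHz = 6.5 kHz.
38 kHz mod fs = 18 kHz.
18 kHz > fs/2 = 10 kHz, folds to fs − 18 kHz = 2 kHz.
58 kHz mod fs = 18 kHz.
18 kHz > fs/2 = 10 kHz, folds to fs − 18 kHz = 2 kHz.
70.5 kHz mod fs = 10.5 kHz.
10.5 kHz > fs/2 = 10 kHz, folds to fs − 10.5 kHz = 9.5 kHz.
38 kHz and 58 kHz both map to 2 kHz.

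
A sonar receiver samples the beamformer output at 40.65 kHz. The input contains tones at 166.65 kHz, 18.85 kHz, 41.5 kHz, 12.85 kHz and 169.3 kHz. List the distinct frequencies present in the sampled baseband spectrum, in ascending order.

0.85 kHz, 4.05 kHz, 6.7 kHz, 12.85 kHz, 18.85 kHz

fs/2 = 20.325 kHz.
166.65 kHz mod fs = 4.05 kHz.
4.05 kHz ≤ fs/2 = 20.325 kHz, appears at 4.05 kHz.
18.85 kHz ≤ fs/2 = 20.325 kHz, passes unchanged.
41.5 kHz mod fs = 0.85 kHz.
0.85 kHz ≤ fs/2 = 20.325 kHz, appears at 0.85 kHz.
12.85 kHz ≤ fs/2 = 20.325 kHz, passes unchanged.
169.3 kHz mod fs = 6.7 kHz.
6.7 kHz ≤ fs/2 = 20.325 kHz, appears at 6.7 kHz.
Distinct values: {0.85 kHz, 4.05 kHz, 6.7 kHz, 12.85 kHz, 18.85 kHz}.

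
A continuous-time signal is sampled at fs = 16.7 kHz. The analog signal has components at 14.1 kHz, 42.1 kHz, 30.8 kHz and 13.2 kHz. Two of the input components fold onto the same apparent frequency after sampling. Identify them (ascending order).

fs/2 = 8.35 kHz.
14.1 kHz > fs/2 = 8.35 kHz, folds to fs − 14.1 kHz = 2.6 kHz.
42.1 kHz mod fs = 8.7 kHz.
8.7 kHz > fs/2 = 8.35 kHz, folds to fs − 8.7 kHz = 8 kHz.
30.8 kHz mod fs = 14.1 kHz.
14.1 kHz > fs/2 = 8.35 kHz, folds to fs − 14.1 kHz = 2.6 kHz.
13.2 kHz > fs/2 = 8.35 kHz, folds to fs − 13.2 kHz = 3.5 kHz.
14.1 kHz and 30.8 kHz both map to 2.6 kHz.

14.1 kHz, 30.8 kHz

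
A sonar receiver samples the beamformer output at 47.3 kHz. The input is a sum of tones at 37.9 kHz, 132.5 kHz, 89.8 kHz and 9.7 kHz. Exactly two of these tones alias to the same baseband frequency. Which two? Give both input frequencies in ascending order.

fs/2 = 23.65 kHz.
37.9 kHz > fs/2 = 23.65 kHz, folds to fs − 37.9 kHz = 9.4 kHz.
132.5 kHz mod fs = 37.9 kHz.
37.9 kHz > fs/2 = 23.65 kHz, folds to fs − 37.9 kHz = 9.4 kHz.
89.8 kHz mod fs = 42.5 kHz.
42.5 kHz > fs/2 = 23.65 kHz, folds to fs − 42.5 kHz = 4.8 kHz.
9.7 kHz ≤ fs/2 = 23.65 kHz, passes unchanged.
37.9 kHz and 132.5 kHz both map to 9.4 kHz.

37.9 kHz, 132.5 kHz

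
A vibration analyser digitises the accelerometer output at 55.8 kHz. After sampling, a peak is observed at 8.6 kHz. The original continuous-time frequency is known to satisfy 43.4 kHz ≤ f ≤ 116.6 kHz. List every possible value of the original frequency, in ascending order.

Frequencies that alias to 8.6 kHz are k·fs ± 8.6 kHz for integer k ≥ 0.
k=0: 8.6 kHz.
k=1: 47.2 kHz, 64.4 kHz.
k=2: 103 kHz, 120.2 kHz.
k=3: 158.8 kHz, 176 kHz.
Within [43.4 kHz, 116.6 kHz]: 47.2 kHz, 64.4 kHz, 103 kHz.

47.2 kHz, 64.4 kHz, 103 kHz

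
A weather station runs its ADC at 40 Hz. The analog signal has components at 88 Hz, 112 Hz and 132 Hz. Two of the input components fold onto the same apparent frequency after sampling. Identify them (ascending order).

88 Hz, 112 Hz

fs/2 = 20 Hz.
88 Hz mod fs = 8 Hz.
8 Hz ≤ fs/2 = 20 Hz, appears at 8 Hz.
112 Hz mod fs = 32 Hz.
32 Hz > fs/2 = 20 Hz, folds to fs − 32 Hz = 8 Hz.
132 Hz mod fs = 12 Hz.
12 Hz ≤ fs/2 = 20 Hz, appears at 12 Hz.
88 Hz and 112 Hz both map to 8 Hz.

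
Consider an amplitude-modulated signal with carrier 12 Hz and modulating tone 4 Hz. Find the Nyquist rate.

32 Hz

AM sidebands sit at fc ± fm = 8 Hz and 16 Hz.
Highest-frequency component: 16 Hz.
Nyquist rate = 2 × 16 Hz = 32 Hz.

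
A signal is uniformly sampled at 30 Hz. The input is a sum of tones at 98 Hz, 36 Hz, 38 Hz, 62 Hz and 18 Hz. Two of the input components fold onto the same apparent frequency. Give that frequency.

8 Hz

fs/2 = 15 Hz.
98 Hz mod fs = 8 Hz.
8 Hz ≤ fs/2 = 15 Hz, appears at 8 Hz.
36 Hz mod fs = 6 Hz.
6 Hz ≤ fs/2 = 15 Hz, appears at 6 Hz.
38 Hz mod fs = 8 Hz.
8 Hz ≤ fs/2 = 15 Hz, appears at 8 Hz.
62 Hz mod fs = 2 Hz.
2 Hz ≤ fs/2 = 15 Hz, appears at 2 Hz.
18 Hz > fs/2 = 15 Hz, folds to fs − 18 Hz = 12 Hz.
38 Hz and 98 Hz both map to 8 Hz.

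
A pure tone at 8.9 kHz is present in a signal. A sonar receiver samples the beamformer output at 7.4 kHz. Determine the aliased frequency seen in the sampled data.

8.9 kHz mod fs = 1.5 kHz.
1.5 kHz ≤ fs/2 = 3.7 kHz, appears at 1.5 kHz.

1.5 kHz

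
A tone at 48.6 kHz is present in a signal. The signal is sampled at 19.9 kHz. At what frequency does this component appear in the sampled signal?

48.6 kHz mod fs = 8.8 kHz.
8.8 kHz ≤ fs/2 = 9.95 kHz, appears at 8.8 kHz.

8.8 kHz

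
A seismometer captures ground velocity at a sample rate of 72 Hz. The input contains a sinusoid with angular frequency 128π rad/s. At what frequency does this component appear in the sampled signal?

ω = 128π rad/s → f = ω/(2π) = 64 Hz.
64 Hz > fs/2 = 36 Hz, folds to fs − 64 Hz = 8 Hz.

8 Hz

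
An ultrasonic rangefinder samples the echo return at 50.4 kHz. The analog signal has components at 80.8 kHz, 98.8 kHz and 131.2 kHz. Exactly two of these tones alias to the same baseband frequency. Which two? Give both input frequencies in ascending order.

fs/2 = 25.2 kHz.
80.8 kHz mod fs = 30.4 kHz.
30.4 kHz > fs/2 = 25.2 kHz, folds to fs − 30.4 kHz = 20 kHz.
98.8 kHz mod fs = 48.4 kHz.
48.4 kHz > fs/2 = 25.2 kHz, folds to fs − 48.4 kHz = 2 kHz.
131.2 kHz mod fs = 30.4 kHz.
30.4 kHz > fs/2 = 25.2 kHz, folds to fs − 30.4 kHz = 20 kHz.
80.8 kHz and 131.2 kHz both map to 20 kHz.

80.8 kHz, 131.2 kHz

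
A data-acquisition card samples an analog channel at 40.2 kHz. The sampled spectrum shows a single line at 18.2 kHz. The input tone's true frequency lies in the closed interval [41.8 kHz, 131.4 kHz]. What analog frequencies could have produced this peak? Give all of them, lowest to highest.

Frequencies that alias to 18.2 kHz are k·fs ± 18.2 kHz for integer k ≥ 0.
k=0: 18.2 kHz.
k=1: 22 kHz, 58.4 kHz.
k=2: 62.2 kHz, 98.6 kHz.
k=3: 102.4 kHz, 138.8 kHz.
k=4: 142.6 kHz, 179 kHz.
Within [41.8 kHz, 131.4 kHz]: 58.4 kHz, 62.2 kHz, 98.6 kHz, 102.4 kHz.

58.4 kHz, 62.2 kHz, 98.6 kHz, 102.4 kHz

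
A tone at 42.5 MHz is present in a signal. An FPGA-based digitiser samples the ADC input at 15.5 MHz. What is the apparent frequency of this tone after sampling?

42.5 MHz mod fs = 11.5 MHz.
11.5 MHz > fs/2 = 7.75 MHz, folds to fs − 11.5 MHz = 4 MHz.

4 MHz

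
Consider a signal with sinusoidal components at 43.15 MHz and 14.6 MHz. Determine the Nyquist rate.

Highest-frequency component: 43.15 MHz.
Nyquist rate = 2 × 43.15 MHz = 86.3 MHz.

86.3 MHz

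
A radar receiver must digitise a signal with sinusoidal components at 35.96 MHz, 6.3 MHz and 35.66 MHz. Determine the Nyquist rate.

71.92 MHz

Highest-frequency component: 35.96 MHz.
Nyquist rate = 2 × 35.96 MHz = 71.92 MHz.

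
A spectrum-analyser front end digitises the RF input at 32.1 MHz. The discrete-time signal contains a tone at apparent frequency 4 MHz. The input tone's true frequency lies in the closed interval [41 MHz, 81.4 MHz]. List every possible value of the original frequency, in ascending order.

Frequencies that alias to 4 MHz are k·fs ± 4 MHz for integer k ≥ 0.
k=0: 4 MHz.
k=1: 28.1 MHz, 36.1 MHz.
k=2: 60.2 MHz, 68.2 MHz.
k=3: 92.3 MHz, 100.3 MHz.
Within [41 MHz, 81.4 MHz]: 60.2 MHz, 68.2 MHz.

60.2 MHz, 68.2 MHz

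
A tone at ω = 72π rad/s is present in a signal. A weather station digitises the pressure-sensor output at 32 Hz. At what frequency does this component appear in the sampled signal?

4 Hz

ω = 72π rad/s → f = ω/(2π) = 36 Hz.
36 Hz mod fs = 4 Hz.
4 Hz ≤ fs/2 = 16 Hz, appears at 4 Hz.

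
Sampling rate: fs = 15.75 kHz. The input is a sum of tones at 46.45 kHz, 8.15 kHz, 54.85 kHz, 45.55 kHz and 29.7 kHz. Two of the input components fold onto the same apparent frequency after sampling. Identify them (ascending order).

8.15 kHz, 54.85 kHz

fs/2 = 7.875 kHz.
46.45 kHz mod fs = 14.95 kHz.
14.95 kHz > fs/2 = 7.875 kHz, folds to fs − 14.95 kHz = 0.8 kHz.
8.15 kHz > fs/2 = 7.875 kHz, folds to fs − 8.15 kHz = 7.6 kHz.
54.85 kHz mod fs = 7.6 kHz.
7.6 kHz ≤ fs/2 = 7.875 kHz, appears at 7.6 kHz.
45.55 kHz mod fs = 14.05 kHz.
14.05 kHz > fs/2 = 7.875 kHz, folds to fs − 14.05 kHz = 1.7 kHz.
29.7 kHz mod fs = 13.95 kHz.
13.95 kHz > fs/2 = 7.875 kHz, folds to fs − 13.95 kHz = 1.8 kHz.
8.15 kHz and 54.85 kHz both map to 7.6 kHz.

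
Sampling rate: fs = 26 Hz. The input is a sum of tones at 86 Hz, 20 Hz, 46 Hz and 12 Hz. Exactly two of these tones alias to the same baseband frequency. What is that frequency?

fs/2 = 13 Hz.
86 Hz mod fs = 8 Hz.
8 Hz ≤ fs/2 = 13 Hz, appears at 8 Hz.
20 Hz > fs/2 = 13 Hz, folds to fs − 20 Hz = 6 Hz.
46 Hz mod fs = 20 Hz.
20 Hz > fs/2 = 13 Hz, folds to fs − 20 Hz = 6 Hz.
12 Hz ≤ fs/2 = 13 Hz, passes unchanged.
20 Hz and 46 Hz both map to 6 Hz.

6 Hz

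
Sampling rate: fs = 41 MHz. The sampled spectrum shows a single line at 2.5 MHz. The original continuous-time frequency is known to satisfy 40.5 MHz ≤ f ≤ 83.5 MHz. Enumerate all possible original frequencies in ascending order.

Frequencies that alias to 2.5 MHz are k·fs ± 2.5 MHz for integer k ≥ 0.
k=0: 2.5 MHz.
k=1: 38.5 MHz, 43.5 MHz.
k=2: 79.5 MHz, 84.5 MHz.
k=3: 120.5 MHz, 125.5 MHz.
Within [40.5 MHz, 83.5 MHz]: 43.5 MHz, 79.5 MHz.

43.5 MHz, 79.5 MHz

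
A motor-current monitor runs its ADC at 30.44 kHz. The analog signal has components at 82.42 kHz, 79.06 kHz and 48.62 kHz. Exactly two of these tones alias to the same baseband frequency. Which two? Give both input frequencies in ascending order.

48.62 kHz, 79.06 kHz

fs/2 = 15.22 kHz.
82.42 kHz mod fs = 21.54 kHz.
21.54 kHz > fs/2 = 15.22 kHz, folds to fs − 21.54 kHz = 8.9 kHz.
79.06 kHz mod fs = 18.18 kHz.
18.18 kHz > fs/2 = 15.22 kHz, folds to fs − 18.18 kHz = 12.26 kHz.
48.62 kHz mod fs = 18.18 kHz.
18.18 kHz > fs/2 = 15.22 kHz, folds to fs − 18.18 kHz = 12.26 kHz.
48.62 kHz and 79.06 kHz both map to 12.26 kHz.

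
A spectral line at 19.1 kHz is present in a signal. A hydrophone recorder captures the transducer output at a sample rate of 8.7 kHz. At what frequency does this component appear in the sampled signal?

1.7 kHz

19.1 kHz mod fs = 1.7 kHz.
1.7 kHz ≤ fs/2 = 4.35 kHz, appears at 1.7 kHz.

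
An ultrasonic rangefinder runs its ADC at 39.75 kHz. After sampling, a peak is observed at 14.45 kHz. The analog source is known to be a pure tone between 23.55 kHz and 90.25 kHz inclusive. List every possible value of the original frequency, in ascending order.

25.3 kHz, 54.2 kHz, 65.05 kHz

Frequencies that alias to 14.45 kHz are k·fs ± 14.45 kHz for integer k ≥ 0.
k=0: 14.45 kHz.
k=1: 25.3 kHz, 54.2 kHz.
k=2: 65.05 kHz, 93.95 kHz.
k=3: 104.8 kHz, 133.7 kHz.
Within [23.55 kHz, 90.25 kHz]: 25.3 kHz, 54.2 kHz, 65.05 kHz.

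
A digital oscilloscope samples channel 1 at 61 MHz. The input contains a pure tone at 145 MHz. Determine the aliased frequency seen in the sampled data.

23 MHz

145 MHz mod fs = 23 MHz.
23 MHz ≤ fs/2 = 30.5 MHz, appears at 23 MHz.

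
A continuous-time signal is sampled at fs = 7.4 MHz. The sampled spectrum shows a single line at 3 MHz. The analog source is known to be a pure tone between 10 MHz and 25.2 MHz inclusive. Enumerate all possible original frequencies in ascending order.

10.4 MHz, 11.8 MHz, 17.8 MHz, 19.2 MHz, 25.2 MHz

Frequencies that alias to 3 MHz are k·fs ± 3 MHz for integer k ≥ 0.
k=0: 3 MHz.
k=1: 4.4 MHz, 10.4 MHz.
k=2: 11.8 MHz, 17.8 MHz.
k=3: 19.2 MHz, 25.2 MHz.
k=4: 26.6 MHz, 32.6 MHz.
Within [10 MHz, 25.2 MHz]: 10.4 MHz, 11.8 MHz, 17.8 MHz, 19.2 MHz, 25.2 MHz.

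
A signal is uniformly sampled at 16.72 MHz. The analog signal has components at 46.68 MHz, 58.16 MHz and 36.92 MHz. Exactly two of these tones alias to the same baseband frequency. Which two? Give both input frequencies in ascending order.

36.92 MHz, 46.68 MHz

fs/2 = 8.36 MHz.
46.68 MHz mod fs = 13.24 MHz.
13.24 MHz > fs/2 = 8.36 MHz, folds to fs − 13.24 MHz = 3.48 MHz.
58.16 MHz mod fs = 8 MHz.
8 MHz ≤ fs/2 = 8.36 MHz, appears at 8 MHz.
36.92 MHz mod fs = 3.48 MHz.
3.48 MHz ≤ fs/2 = 8.36 MHz, appears at 3.48 MHz.
36.92 MHz and 46.68 MHz both map to 3.48 MHz.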